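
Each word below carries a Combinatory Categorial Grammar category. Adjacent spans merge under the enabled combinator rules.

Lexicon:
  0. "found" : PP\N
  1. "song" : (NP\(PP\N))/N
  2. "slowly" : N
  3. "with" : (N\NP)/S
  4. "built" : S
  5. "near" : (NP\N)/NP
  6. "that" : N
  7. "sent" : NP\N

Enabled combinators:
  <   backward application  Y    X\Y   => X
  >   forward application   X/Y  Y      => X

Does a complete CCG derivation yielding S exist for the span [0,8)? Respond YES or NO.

PP\N (NP\(PP\N))/N N (N\NP)/S S (NP\N)/NP N NP\N
CKY chart[0,8] = {NP}; S ∉ chart

NO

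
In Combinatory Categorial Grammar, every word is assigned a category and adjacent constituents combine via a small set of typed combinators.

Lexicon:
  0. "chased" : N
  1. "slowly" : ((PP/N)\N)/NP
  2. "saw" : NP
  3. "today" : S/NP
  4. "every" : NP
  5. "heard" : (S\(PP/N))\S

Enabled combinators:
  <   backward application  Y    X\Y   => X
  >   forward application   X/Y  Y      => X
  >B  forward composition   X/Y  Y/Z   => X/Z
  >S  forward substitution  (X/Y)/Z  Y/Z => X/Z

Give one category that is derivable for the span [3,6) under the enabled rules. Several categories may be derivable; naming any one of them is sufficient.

[0,6] S   <
  [0,3] PP/N   <
    [0,1] "chased" : N
    [1,3] (PP/N)\N   >
      [1,2] "slowly" : ((PP/N)\N)/NP
      [2,3] "saw" : NP
  [3,6] S\(PP/N)   <
    [3,5] S   >
      [3,4] "today" : S/NP
      [4,5] "every" : NP
    [5,6] "heard" : (S\(PP/N))\S

S\(PP/N)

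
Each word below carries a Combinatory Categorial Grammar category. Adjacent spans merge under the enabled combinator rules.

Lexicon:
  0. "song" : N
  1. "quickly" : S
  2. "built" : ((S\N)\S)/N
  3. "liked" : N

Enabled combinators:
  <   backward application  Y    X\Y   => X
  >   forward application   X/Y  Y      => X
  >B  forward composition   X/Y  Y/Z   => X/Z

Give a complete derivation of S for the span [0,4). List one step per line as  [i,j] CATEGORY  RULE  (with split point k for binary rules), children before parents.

[0,1] N  lex  "song"
[1,2] S  lex  "quickly"
[2,3] ((S\N)\S)/N  lex  "built"
[3,4] N  lex  "liked"
[2,4] (S\N)\S  >  k=3
[1,4] S\N  <  k=2
[0,4] S  <  k=1

[0,4] S   <
  [0,1] "song" : N
  [1,4] S\N   <
    [1,2] "quickly" : S
    [2,4] (S\N)\S   >
      [2,3] "built" : ((S\N)\S)/N
      [3,4] "liked" : N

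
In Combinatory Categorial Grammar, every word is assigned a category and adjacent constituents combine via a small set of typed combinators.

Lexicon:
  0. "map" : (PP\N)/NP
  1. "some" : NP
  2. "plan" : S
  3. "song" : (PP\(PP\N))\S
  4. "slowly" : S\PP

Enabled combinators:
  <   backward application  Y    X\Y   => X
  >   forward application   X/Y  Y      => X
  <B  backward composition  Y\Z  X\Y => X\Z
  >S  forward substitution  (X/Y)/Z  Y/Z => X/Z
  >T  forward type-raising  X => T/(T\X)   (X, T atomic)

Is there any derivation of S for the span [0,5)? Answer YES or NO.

[0,5] S   <
  [0,4] PP   <
    [0,2] PP\N   >
      [0,1] "map" : (PP\N)/NP
      [1,2] "some" : NP
    [2,4] PP\(PP\N)   <
      [2,3] "plan" : S
      [3,4] "song" : (PP\(PP\N))\S
  [4,5] "slowly" : S\PP

YES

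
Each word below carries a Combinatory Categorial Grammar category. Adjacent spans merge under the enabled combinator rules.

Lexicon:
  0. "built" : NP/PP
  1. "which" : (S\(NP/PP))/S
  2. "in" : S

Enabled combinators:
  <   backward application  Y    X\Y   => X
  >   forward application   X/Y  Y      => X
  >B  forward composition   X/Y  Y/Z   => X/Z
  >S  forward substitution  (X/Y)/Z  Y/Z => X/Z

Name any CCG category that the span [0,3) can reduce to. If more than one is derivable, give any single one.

S

[0,3] S   <
  [0,1] "built" : NP/PP
  [1,3] S\(NP/PP)   >
    [1,2] "which" : (S\(NP/PP))/S
    [2,3] "in" : S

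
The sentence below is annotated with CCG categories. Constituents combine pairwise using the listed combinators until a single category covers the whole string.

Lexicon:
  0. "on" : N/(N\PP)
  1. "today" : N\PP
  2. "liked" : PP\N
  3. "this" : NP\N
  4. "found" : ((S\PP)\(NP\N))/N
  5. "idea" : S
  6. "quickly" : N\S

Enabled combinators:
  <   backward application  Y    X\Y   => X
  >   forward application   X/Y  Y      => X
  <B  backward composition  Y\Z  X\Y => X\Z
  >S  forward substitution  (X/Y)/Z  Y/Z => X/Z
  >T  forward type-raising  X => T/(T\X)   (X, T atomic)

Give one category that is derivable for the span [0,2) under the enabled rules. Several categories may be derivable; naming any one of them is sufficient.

N

[0,7] S   <
  [0,3] PP   <
    [0,2] N   >
      [0,1] "on" : N/(N\PP)
      [1,2] "today" : N\PP
    [2,3] "liked" : PP\N
  [3,7] S\PP   <
    [3,4] "this" : NP\N
    [4,7] (S\PP)\(NP\N)   >
      [4,5] "found" : ((S\PP)\(NP\N))/N
      [5,7] N   <
        [5,6] "idea" : S
        [6,7] "quickly" : N\S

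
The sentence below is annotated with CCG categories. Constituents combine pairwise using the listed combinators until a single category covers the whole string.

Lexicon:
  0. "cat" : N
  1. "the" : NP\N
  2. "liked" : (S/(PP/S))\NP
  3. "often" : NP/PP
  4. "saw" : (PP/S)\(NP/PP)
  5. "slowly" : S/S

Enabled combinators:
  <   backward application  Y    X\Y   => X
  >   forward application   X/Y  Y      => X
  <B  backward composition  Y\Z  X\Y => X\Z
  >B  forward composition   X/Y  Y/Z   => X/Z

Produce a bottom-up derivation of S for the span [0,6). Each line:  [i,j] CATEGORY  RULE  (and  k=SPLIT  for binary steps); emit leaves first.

[0,6] S   >
  [0,3] S/(PP/S)   <
    [0,2] NP   <
      [0,1] "cat" : N
      [1,2] "the" : NP\N
    [2,3] "liked" : (S/(PP/S))\NP
  [3,6] PP/S   >B
    [3,5] PP/S   <
      [3,4] "often" : NP/PP
      [4,5] "saw" : (PP/S)\(NP/PP)
    [5,6] "slowly" : S/S

[0,1] N  lex  "cat"
[1,2] NP\N  lex  "the"
[0,2] NP  <  k=1
[2,3] (S/(PP/S))\NP  lex  "liked"
[0,3] S/(PP/S)  <  k=2
[3,4] NP/PP  lex  "often"
[4,5] (PP/S)\(NP/PP)  lex  "saw"
[3,5] PP/S  <  k=4
[5,6] S/S  lex  "slowly"
[3,6] PP/S  >B  k=5
[0,6] S  >  k=3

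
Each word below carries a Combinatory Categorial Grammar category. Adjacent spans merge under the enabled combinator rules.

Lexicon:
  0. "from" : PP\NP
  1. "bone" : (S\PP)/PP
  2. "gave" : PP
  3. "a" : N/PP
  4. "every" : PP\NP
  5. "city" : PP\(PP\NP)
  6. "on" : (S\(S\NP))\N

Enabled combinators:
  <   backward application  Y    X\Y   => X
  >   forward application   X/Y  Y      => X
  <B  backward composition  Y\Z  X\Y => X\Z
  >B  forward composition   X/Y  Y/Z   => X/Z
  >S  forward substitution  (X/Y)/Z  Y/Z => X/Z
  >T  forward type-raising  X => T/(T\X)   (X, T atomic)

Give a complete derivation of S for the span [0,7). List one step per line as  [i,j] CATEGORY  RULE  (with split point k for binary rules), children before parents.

[0,7] S   <
  [0,3] S\NP   <B
    [0,1] "from" : PP\NP
    [1,3] S\PP   >
      [1,2] "bone" : (S\PP)/PP
      [2,3] "gave" : PP
  [3,7] S\(S\NP)   <
    [3,6] N   >
      [3,4] "a" : N/PP
      [4,6] PP   <
        [4,5] "every" : PP\NP
        [5,6] "city" : PP\(PP\NP)
    [6,7] "on" : (S\(S\NP))\N

[0,1] PP\NP  lex  "from"
[1,2] (S\PP)/PP  lex  "bone"
[2,3] PP  lex  "gave"
[1,3] S\PP  >  k=2
[0,3] S\NP  <B  k=1
[3,4] N/PP  lex  "a"
[4,5] PP\NP  lex  "every"
[5,6] PP\(PP\NP)  lex  "city"
[4,6] PP  <  k=5
[3,6] N  >  k=4
[6,7] (S\(S\NP))\N  lex  "on"
[3,7] S\(S\NP)  <  k=6
[0,7] S  <  k=3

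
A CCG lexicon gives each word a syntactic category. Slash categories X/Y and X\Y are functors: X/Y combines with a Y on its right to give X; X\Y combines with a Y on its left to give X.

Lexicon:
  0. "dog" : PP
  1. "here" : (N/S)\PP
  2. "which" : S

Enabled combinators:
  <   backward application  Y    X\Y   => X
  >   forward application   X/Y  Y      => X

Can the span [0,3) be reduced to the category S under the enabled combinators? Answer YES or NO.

PP (N/S)\PP S
CKY chart[0,3] = {N}; S ∉ chart

NO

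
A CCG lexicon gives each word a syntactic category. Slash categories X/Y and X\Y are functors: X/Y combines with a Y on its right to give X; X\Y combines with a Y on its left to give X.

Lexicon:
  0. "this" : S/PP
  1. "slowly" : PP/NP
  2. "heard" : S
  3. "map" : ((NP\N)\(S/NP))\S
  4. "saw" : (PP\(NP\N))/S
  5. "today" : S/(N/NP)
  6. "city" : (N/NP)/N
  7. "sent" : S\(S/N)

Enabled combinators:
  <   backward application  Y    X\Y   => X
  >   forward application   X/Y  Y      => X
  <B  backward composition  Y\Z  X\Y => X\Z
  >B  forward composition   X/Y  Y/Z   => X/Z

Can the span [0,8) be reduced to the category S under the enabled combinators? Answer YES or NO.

S/PP PP/NP S ((NP\N)\(S/NP))\S (PP\(NP\N))/S S/(N/NP) (N/NP)/N S\(S/N)
CKY chart[0,8] = {PP}; S ∉ chart

NO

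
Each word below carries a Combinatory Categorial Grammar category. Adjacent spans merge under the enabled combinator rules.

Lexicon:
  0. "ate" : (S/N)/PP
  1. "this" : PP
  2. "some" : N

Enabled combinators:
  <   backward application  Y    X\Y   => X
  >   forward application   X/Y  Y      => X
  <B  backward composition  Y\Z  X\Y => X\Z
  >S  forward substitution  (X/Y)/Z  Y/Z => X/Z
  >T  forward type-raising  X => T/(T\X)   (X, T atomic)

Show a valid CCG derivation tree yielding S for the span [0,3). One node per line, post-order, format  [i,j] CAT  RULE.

[0,1] (S/N)/PP  lex  "ate"
[1,2] PP  lex  "this"
[0,2] S/N  >  k=1
[2,3] N  lex  "some"
[0,3] S  >  k=2

[0,3] S   >
  [0,2] S/N   >
    [0,1] "ate" : (S/N)/PP
    [1,2] "this" : PP
  [2,3] "some" : N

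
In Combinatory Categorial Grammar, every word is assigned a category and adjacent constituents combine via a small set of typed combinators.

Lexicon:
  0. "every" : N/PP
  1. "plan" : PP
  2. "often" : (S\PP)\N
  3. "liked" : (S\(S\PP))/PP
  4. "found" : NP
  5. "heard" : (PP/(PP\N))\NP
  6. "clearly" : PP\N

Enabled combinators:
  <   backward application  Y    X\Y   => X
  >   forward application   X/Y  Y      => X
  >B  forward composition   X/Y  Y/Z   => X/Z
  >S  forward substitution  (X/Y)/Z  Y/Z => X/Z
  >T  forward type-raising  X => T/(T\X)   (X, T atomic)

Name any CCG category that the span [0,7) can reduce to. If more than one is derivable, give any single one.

[0,7] S   <
  [0,3] S\PP   <
    [0,2] N   >
      [0,1] "every" : N/PP
      [1,2] "plan" : PP
    [2,3] "often" : (S\PP)\N
  [3,7] S\(S\PP)   >
    [3,4] "liked" : (S\(S\PP))/PP
    [4,7] PP   >
      [4,6] PP/(PP\N)   <
        [4,5] "found" : NP
        [5,6] "heard" : (PP/(PP\N))\NP
      [6,7] "clearly" : PP\N

S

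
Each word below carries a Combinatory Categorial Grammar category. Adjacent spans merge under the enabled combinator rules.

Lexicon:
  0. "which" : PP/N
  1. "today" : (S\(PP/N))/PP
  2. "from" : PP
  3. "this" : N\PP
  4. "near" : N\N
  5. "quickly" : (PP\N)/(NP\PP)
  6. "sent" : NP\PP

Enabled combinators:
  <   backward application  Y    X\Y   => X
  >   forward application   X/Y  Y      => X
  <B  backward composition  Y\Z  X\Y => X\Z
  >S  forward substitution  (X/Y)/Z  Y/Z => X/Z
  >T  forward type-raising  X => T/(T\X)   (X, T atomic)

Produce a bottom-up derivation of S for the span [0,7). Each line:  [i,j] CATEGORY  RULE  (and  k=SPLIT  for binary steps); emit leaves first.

[0,1] PP/N  lex  "which"
[1,2] (S\(PP/N))/PP  lex  "today"
[2,3] PP  lex  "from"
[2,3] N/(N\PP)  >T
[3,4] N\PP  lex  "this"
[4,5] N\N  lex  "near"
[3,5] N\PP  <B  k=4
[2,5] N  >  k=3
[5,6] (PP\N)/(NP\PP)  lex  "quickly"
[6,7] NP\PP  lex  "sent"
[5,7] PP\N  >  k=6
[2,7] PP  <  k=5
[1,7] S\(PP/N)  >  k=2
[0,7] S  <  k=1

[0,7] S   <
  [0,1] "which" : PP/N
  [1,7] S\(PP/N)   >
    [1,2] "today" : (S\(PP/N))/PP
    [2,7] PP   <
      [2,5] N   >
        [2,3] N/(N\PP)   >T
          [2,3] "from" : PP
        [3,5] N\PP   <B
          [3,4] "this" : N\PP
          [4,5] "near" : N\N
      [5,7] PP\N   >
        [5,6] "quickly" : (PP\N)/(NP\PP)
        [6,7] "sent" : NP\PP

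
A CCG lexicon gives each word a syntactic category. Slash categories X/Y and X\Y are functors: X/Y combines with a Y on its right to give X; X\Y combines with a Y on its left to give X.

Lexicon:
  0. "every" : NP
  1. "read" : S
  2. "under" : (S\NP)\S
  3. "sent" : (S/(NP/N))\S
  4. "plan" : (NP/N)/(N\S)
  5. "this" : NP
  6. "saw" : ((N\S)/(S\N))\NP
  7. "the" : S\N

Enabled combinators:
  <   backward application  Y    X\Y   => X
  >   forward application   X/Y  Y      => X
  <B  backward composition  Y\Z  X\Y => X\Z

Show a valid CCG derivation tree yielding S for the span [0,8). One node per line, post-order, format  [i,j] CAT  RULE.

[0,8] S   >
  [0,4] S/(NP/N)   <
    [0,3] S   <
      [0,1] "every" : NP
      [1,3] S\NP   <
        [1,2] "read" : S
        [2,3] "under" : (S\NP)\S
    [3,4] "sent" : (S/(NP/N))\S
  [4,8] NP/N   >
    [4,5] "plan" : (NP/N)/(N\S)
    [5,8] N\S   >
      [5,7] (N\S)/(S\N)   <
        [5,6] "this" : NP
        [6,7] "saw" : ((N\S)/(S\N))\NP
      [7,8] "the" : S\N

[0,1] NP  lex  "every"
[1,2] S  lex  "read"
[2,3] (S\NP)\S  lex  "under"
[1,3] S\NP  <  k=2
[0,3] S  <  k=1
[3,4] (S/(NP/N))\S  lex  "sent"
[0,4] S/(NP/N)  <  k=3
[4,5] (NP/N)/(N\S)  lex  "plan"
[5,6] NP  lex  "this"
[6,7] ((N\S)/(S\N))\NP  lex  "saw"
[5,7] (N\S)/(S\N)  <  k=6
[7,8] S\N  lex  "the"
[5,8] N\S  >  k=7
[4,8] NP/N  >  k=5
[0,8] S  >  k=4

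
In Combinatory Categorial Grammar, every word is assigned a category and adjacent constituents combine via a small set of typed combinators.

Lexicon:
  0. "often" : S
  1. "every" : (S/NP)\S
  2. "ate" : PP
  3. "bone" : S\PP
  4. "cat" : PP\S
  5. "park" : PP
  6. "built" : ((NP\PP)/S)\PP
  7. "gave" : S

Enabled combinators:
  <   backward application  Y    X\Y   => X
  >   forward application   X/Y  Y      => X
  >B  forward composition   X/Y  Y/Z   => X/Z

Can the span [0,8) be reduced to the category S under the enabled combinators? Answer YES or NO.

YES

[0,8] S   >
  [0,2] S/NP   <
    [0,1] "often" : S
    [1,2] "every" : (S/NP)\S
  [2,8] NP   <
    [2,5] PP   <
      [2,4] S   <
        [2,3] "ate" : PP
        [3,4] "bone" : S\PP
      [4,5] "cat" : PP\S
    [5,8] NP\PP   >
      [5,7] (NP\PP)/S   <
        [5,6] "park" : PP
        [6,7] "built" : ((NP\PP)/S)\PP
      [7,8] "gave" : S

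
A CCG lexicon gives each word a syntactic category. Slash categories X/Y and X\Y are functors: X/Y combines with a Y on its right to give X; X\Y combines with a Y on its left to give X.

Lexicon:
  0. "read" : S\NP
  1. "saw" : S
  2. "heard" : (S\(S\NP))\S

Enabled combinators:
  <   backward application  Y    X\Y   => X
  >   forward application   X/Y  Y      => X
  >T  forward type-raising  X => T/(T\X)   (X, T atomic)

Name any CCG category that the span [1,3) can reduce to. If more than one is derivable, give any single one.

[0,3] S   <
  [0,1] "read" : S\NP
  [1,3] S\(S\NP)   <
    [1,2] "saw" : S
    [2,3] "heard" : (S\(S\NP))\S

S\(S\NP)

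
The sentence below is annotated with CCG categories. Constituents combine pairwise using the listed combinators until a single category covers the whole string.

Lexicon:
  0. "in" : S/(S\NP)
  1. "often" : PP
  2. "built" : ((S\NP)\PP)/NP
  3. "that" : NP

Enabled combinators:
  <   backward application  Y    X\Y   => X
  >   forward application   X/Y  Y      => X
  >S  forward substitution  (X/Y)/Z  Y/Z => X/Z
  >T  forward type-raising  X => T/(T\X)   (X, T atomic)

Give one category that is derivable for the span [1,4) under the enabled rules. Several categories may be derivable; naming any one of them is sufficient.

[0,4] S   >
  [0,1] "in" : S/(S\NP)
  [1,4] S\NP   <
    [1,2] "often" : PP
    [2,4] (S\NP)\PP   >
      [2,3] "built" : ((S\NP)\PP)/NP
      [3,4] "that" : NP

S\NP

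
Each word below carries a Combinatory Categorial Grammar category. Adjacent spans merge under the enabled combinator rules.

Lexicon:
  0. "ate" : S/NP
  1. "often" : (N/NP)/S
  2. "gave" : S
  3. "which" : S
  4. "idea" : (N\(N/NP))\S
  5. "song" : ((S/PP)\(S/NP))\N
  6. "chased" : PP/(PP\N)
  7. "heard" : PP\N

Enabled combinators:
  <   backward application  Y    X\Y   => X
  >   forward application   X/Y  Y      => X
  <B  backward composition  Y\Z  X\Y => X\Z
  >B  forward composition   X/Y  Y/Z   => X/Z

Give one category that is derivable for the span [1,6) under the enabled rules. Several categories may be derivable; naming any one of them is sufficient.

[0,8] S   >
  [0,6] S/PP   <
    [0,1] "ate" : S/NP
    [1,6] (S/PP)\(S/NP)   <
      [1,5] N   <
        [1,3] N/NP   >
          [1,2] "often" : (N/NP)/S
          [2,3] "gave" : S
        [3,5] N\(N/NP)   <
          [3,4] "which" : S
          [4,5] "idea" : (N\(N/NP))\S
      [5,6] "song" : ((S/PP)\(S/NP))\N
  [6,8] PP   >
    [6,7] "chased" : PP/(PP\N)
    [7,8] "heard" : PP\N

(S/PP)\(S/NP)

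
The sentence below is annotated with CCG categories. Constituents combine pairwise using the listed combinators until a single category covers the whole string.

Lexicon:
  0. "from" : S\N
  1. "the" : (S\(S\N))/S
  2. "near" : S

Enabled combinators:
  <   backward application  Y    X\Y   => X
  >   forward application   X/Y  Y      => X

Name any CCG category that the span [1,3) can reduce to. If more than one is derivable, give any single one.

[0,3] S   <
  [0,1] "from" : S\N
  [1,3] S\(S\N)   >
    [1,2] "the" : (S\(S\N))/S
    [2,3] "near" : S

S\(S\N)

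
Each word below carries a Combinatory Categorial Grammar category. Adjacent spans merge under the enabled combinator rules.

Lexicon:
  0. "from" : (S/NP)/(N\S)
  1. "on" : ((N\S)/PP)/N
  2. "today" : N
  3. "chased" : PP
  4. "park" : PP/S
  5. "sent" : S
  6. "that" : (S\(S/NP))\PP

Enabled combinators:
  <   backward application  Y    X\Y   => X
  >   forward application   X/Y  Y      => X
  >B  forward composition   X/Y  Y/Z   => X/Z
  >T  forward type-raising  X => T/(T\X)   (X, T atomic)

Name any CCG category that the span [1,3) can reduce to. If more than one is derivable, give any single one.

[0,7] S   <
  [0,4] S/NP   >
    [0,1] "from" : (S/NP)/(N\S)
    [1,4] N\S   >
      [1,3] (N\S)/PP   >
        [1,2] "on" : ((N\S)/PP)/N
        [2,3] "today" : N
      [3,4] "chased" : PP
  [4,7] S\(S/NP)   <
    [4,6] PP   >
      [4,5] "park" : PP/S
      [5,6] "sent" : S
    [6,7] "that" : (S\(S/NP))\PP

(N\S)/PP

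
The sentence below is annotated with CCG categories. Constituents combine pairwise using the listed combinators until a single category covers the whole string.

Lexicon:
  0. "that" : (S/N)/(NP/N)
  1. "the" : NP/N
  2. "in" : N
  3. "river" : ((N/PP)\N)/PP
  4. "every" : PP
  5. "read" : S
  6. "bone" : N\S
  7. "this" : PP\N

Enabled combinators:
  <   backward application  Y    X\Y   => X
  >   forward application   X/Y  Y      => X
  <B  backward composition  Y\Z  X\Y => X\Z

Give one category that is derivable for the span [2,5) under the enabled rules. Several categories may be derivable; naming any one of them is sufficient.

N/PP

[0,8] S   >
  [0,2] S/N   >
    [0,1] "that" : (S/N)/(NP/N)
    [1,2] "the" : NP/N
  [2,8] N   >
    [2,5] N/PP   <
      [2,3] "in" : N
      [3,5] (N/PP)\N   >
        [3,4] "river" : ((N/PP)\N)/PP
        [4,5] "every" : PP
    [5,8] PP   <
      [5,7] N   <
        [5,6] "read" : S
        [6,7] "bone" : N\S
      [7,8] "this" : PP\N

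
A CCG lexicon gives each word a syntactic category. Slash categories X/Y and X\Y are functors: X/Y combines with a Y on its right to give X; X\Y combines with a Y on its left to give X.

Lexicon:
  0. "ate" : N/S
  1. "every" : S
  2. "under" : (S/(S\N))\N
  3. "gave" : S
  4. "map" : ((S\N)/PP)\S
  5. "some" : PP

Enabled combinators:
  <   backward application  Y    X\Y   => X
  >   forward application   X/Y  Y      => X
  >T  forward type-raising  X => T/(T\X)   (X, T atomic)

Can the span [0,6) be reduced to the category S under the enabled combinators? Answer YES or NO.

YES

[0,6] S   >
  [0,3] S/(S\N)   <
    [0,2] N   >
      [0,1] "ate" : N/S
      [1,2] "every" : S
    [2,3] "under" : (S/(S\N))\N
  [3,6] S\N   >
    [3,5] (S\N)/PP   <
      [3,4] "gave" : S
      [4,5] "map" : ((S\N)/PP)\S
    [5,6] "some" : PP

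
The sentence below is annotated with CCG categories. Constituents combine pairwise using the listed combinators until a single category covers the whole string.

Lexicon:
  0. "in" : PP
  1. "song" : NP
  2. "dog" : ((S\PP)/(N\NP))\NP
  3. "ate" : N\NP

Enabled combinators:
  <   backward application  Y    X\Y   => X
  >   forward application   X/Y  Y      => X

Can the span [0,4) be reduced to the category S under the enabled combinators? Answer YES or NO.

[0,4] S   <
  [0,1] "in" : PP
  [1,4] S\PP   >
    [1,3] (S\PP)/(N\NP)   <
      [1,2] "song" : NP
      [2,3] "dog" : ((S\PP)/(N\NP))\NP
    [3,4] "ate" : N\NP

YES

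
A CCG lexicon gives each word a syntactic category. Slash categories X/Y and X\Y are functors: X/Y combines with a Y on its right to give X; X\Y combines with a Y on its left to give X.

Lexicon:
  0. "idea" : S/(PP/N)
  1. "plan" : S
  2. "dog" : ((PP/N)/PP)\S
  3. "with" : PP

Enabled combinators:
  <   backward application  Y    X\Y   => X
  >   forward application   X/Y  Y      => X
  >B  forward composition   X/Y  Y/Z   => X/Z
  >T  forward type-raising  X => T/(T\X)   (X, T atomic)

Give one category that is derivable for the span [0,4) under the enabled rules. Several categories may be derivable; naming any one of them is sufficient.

S

[0,4] S   >
  [0,1] "idea" : S/(PP/N)
  [1,4] PP/N   >
    [1,3] (PP/N)/PP   <
      [1,2] "plan" : S
      [2,3] "dog" : ((PP/N)/PP)\S
    [3,4] "with" : PP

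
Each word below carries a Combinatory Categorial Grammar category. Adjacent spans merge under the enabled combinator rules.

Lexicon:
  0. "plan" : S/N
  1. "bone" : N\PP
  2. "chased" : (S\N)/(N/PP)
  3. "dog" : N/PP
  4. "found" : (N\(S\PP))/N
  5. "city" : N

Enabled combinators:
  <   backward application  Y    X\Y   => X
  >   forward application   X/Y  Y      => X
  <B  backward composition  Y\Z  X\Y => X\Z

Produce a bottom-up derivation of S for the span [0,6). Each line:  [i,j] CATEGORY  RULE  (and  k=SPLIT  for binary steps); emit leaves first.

[0,6] S   >
  [0,1] "plan" : S/N
  [1,6] N   <
    [1,4] S\PP   <B
      [1,2] "bone" : N\PP
      [2,4] S\N   >
        [2,3] "chased" : (S\N)/(N/PP)
        [3,4] "dog" : N/PP
    [4,6] N\(S\PP)   >
      [4,5] "found" : (N\(S\PP))/N
      [5,6] "city" : N

[0,1] S/N  lex  "plan"
[1,2] N\PP  lex  "bone"
[2,3] (S\N)/(N/PP)  lex  "chased"
[3,4] N/PP  lex  "dog"
[2,4] S\N  >  k=3
[1,4] S\PP  <B  k=2
[4,5] (N\(S\PP))/N  lex  "found"
[5,6] N  lex  "city"
[4,6] N\(S\PP)  >  k=5
[1,6] N  <  k=4
[0,6] S  >  k=1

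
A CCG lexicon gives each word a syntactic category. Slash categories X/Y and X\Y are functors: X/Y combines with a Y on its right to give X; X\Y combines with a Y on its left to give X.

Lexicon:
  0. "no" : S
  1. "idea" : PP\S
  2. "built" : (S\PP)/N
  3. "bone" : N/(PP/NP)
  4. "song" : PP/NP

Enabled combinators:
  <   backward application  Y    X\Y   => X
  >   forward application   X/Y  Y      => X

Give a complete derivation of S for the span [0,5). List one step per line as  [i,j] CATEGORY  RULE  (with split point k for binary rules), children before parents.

[0,5] S   <
  [0,2] PP   <
    [0,1] "no" : S
    [1,2] "idea" : PP\S
  [2,5] S\PP   >
    [2,3] "built" : (S\PP)/N
    [3,5] N   >
      [3,4] "bone" : N/(PP/NP)
      [4,5] "song" : PP/NP

[0,1] S  lex  "no"
[1,2] PP\S  lex  "idea"
[0,2] PP  <  k=1
[2,3] (S\PP)/N  lex  "built"
[3,4] N/(PP/NP)  lex  "bone"
[4,5] PP/NP  lex  "song"
[3,5] N  >  k=4
[2,5] S\PP  >  k=3
[0,5] S  <  k=2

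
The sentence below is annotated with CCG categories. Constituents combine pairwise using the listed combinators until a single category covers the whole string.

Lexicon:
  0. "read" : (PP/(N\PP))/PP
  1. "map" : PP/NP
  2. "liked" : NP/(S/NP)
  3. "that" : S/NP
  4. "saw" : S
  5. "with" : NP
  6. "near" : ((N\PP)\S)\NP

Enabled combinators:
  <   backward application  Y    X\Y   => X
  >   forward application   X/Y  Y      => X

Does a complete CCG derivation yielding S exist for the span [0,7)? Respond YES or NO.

NO

(PP/(N\PP))/PP PP/NP NP/(S/NP) S/NP S NP ((N\PP)\S)\NP
CKY chart[0,7] = {PP}; S ∉ chart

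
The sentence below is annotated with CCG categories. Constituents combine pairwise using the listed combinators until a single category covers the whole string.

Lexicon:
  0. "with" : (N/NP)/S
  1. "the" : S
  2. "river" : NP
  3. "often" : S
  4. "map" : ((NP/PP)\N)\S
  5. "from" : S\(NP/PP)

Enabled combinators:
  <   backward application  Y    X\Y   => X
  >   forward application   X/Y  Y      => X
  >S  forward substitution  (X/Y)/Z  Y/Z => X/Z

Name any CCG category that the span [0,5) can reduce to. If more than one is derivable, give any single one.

[0,6] S   <
  [0,5] NP/PP   <
    [0,3] N   >
      [0,2] N/NP   >
        [0,1] "with" : (N/NP)/S
        [1,2] "the" : S
      [2,3] "river" : NP
    [3,5] (NP/PP)\N   <
      [3,4] "often" : S
      [4,5] "map" : ((NP/PP)\N)\S
  [5,6] "from" : S\(NP/PP)

NP/PP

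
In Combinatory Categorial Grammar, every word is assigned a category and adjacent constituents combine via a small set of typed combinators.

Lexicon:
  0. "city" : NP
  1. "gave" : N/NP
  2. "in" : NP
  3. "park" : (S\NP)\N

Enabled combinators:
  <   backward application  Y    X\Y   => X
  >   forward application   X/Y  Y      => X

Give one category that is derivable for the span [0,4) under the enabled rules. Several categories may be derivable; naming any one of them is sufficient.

S

[0,4] S   <
  [0,1] "city" : NP
  [1,4] S\NP   <
    [1,3] N   >
      [1,2] "gave" : N/NP
      [2,3] "in" : NP
    [3,4] "park" : (S\NP)\N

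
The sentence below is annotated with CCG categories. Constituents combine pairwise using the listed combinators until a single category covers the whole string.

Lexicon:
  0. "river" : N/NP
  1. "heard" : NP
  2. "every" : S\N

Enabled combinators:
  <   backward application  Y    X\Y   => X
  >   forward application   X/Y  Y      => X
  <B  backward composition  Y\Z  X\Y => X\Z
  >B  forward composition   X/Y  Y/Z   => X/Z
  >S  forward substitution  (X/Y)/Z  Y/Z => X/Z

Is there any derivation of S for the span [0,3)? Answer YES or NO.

[0,3] S   <
  [0,2] N   >
    [0,1] "river" : N/NP
    [1,2] "heard" : NP
  [2,3] "every" : S\N

YES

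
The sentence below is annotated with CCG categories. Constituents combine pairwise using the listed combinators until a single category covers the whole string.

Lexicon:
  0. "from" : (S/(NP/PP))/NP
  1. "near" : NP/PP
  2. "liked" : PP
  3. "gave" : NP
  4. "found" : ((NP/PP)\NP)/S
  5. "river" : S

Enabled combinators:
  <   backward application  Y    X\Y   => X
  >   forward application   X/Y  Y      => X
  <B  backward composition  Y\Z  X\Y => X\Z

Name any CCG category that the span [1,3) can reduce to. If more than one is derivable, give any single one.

[0,6] S   >
  [0,3] S/(NP/PP)   >
    [0,1] "from" : (S/(NP/PP))/NP
    [1,3] NP   >
      [1,2] "near" : NP/PP
      [2,3] "liked" : PP
  [3,6] NP/PP   <
    [3,4] "gave" : NP
    [4,6] (NP/PP)\NP   >
      [4,5] "found" : ((NP/PP)\NP)/S
      [5,6] "river" : S

NP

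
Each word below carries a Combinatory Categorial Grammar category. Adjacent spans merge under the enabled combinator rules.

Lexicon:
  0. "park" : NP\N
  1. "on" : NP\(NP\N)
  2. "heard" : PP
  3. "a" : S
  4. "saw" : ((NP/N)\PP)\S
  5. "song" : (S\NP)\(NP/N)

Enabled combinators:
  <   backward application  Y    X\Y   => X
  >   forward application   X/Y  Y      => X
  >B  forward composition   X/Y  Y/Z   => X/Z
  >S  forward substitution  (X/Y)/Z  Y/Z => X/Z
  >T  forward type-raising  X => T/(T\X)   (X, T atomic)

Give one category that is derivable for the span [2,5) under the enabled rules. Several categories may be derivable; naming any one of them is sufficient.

NP/N

[0,6] S   <
  [0,2] NP   <
    [0,1] "park" : NP\N
    [1,2] "on" : NP\(NP\N)
  [2,6] S\NP   <
    [2,5] NP/N   <
      [2,3] "heard" : PP
      [3,5] (NP/N)\PP   <
        [3,4] "a" : S
        [4,5] "saw" : ((NP/N)\PP)\S
    [5,6] "song" : (S\NP)\(NP/N)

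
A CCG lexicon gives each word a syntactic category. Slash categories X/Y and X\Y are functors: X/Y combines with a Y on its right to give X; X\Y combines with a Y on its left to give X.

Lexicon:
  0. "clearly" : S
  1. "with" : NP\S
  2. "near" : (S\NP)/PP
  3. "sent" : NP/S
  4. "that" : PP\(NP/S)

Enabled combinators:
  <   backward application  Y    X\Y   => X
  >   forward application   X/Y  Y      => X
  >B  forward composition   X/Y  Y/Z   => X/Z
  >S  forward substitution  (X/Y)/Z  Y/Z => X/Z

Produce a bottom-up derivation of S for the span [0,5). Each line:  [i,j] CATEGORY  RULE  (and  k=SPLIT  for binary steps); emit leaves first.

[0,5] S   <
  [0,2] NP   <
    [0,1] "clearly" : S
    [1,2] "with" : NP\S
  [2,5] S\NP   >
    [2,3] "near" : (S\NP)/PP
    [3,5] PP   <
      [3,4] "sent" : NP/S
      [4,5] "that" : PP\(NP/S)

[0,1] S  lex  "clearly"
[1,2] NP\S  lex  "with"
[0,2] NP  <  k=1
[2,3] (S\NP)/PP  lex  "near"
[3,4] NP/S  lex  "sent"
[4,5] PP\(NP/S)  lex  "that"
[3,5] PP  <  k=4
[2,5] S\NP  >  k=3
[0,5] S  <  k=2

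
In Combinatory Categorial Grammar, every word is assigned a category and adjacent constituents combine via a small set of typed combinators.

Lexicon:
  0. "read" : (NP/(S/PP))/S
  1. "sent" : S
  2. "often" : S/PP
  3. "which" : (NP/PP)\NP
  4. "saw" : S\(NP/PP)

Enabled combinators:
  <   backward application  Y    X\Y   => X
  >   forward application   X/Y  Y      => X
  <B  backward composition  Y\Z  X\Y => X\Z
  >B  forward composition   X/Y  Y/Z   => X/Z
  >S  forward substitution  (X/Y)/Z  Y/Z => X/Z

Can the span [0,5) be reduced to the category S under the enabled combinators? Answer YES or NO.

[0,5] S   <
  [0,4] NP/PP   <
    [0,3] NP   >
      [0,2] NP/(S/PP)   >
        [0,1] "read" : (NP/(S/PP))/S
        [1,2] "sent" : S
      [2,3] "often" : S/PP
    [3,4] "which" : (NP/PP)\NP
  [4,5] "saw" : S\(NP/PP)

YES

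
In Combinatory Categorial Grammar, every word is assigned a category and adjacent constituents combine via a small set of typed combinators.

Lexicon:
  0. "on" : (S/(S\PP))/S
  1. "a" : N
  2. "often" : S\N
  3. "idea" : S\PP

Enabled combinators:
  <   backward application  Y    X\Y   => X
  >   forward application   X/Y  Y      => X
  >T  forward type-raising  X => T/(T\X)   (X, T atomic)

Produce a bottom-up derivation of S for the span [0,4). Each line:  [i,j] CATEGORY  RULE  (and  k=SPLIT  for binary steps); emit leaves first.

[0,4] S   >
  [0,3] S/(S\PP)   >
    [0,1] "on" : (S/(S\PP))/S
    [1,3] S   >
      [1,2] S/(S\N)   >T
        [1,2] "a" : N
      [2,3] "often" : S\N
  [3,4] "idea" : S\PP

[0,1] (S/(S\PP))/S  lex  "on"
[1,2] N  lex  "a"
[1,2] S/(S\N)  >T
[2,3] S\N  lex  "often"
[1,3] S  >  k=2
[0,3] S/(S\PP)  >  k=1
[3,4] S\PP  lex  "idea"
[0,4] S  >  k=3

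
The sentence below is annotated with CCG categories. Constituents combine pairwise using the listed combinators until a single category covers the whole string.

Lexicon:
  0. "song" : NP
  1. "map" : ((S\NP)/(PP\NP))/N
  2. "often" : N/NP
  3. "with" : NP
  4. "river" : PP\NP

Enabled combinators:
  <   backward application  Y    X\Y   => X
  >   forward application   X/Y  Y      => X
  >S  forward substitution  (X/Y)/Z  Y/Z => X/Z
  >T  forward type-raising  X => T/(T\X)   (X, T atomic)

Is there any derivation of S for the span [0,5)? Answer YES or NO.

YES

[0,5] S   <
  [0,1] "song" : NP
  [1,5] S\NP   >
    [1,4] (S\NP)/(PP\NP)   >
      [1,2] "map" : ((S\NP)/(PP\NP))/N
      [2,4] N   >
        [2,3] "often" : N/NP
        [3,4] "with" : NP
    [4,5] "river" : PP\NP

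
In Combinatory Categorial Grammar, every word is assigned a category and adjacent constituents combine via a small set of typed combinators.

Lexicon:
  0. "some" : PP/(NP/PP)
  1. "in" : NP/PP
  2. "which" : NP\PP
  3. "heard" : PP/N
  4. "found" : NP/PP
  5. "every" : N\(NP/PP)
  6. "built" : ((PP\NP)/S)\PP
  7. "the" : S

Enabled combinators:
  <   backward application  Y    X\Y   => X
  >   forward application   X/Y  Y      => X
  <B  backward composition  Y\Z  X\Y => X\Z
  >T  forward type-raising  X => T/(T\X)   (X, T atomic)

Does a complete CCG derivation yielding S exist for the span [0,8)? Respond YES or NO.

NO

PP/(NP/PP) NP/PP NP\PP PP/N NP/PP N\(NP/PP) ((PP\NP)/S)\PP S
CKY chart[0,8] = {N/(N\PP), NP/(NP\PP), PP, PP/(PP\PP), S/(S\PP)}; S ∉ chart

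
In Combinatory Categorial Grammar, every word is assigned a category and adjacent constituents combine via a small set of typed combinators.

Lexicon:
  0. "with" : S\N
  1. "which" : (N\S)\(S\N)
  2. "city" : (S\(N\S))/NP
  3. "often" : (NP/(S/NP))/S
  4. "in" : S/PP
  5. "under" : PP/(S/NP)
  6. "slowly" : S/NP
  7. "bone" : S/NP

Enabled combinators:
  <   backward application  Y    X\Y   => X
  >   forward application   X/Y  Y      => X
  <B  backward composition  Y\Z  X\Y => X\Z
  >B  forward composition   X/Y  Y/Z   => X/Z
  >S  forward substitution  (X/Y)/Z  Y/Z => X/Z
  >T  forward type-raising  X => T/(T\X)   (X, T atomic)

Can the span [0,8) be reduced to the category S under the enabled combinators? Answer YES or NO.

[0,8] S   <
  [0,2] N\S   <
    [0,1] "with" : S\N
    [1,2] "which" : (N\S)\(S\N)
  [2,8] S\(N\S)   >
    [2,3] "city" : (S\(N\S))/NP
    [3,8] NP   >
      [3,7] NP/(S/NP)   >
        [3,4] "often" : (NP/(S/NP))/S
        [4,7] S   >
          [4,5] "in" : S/PP
          [5,7] PP   >
            [5,6] "under" : PP/(S/NP)
            [6,7] "slowly" : S/NP
      [7,8] "bone" : S/NP

YES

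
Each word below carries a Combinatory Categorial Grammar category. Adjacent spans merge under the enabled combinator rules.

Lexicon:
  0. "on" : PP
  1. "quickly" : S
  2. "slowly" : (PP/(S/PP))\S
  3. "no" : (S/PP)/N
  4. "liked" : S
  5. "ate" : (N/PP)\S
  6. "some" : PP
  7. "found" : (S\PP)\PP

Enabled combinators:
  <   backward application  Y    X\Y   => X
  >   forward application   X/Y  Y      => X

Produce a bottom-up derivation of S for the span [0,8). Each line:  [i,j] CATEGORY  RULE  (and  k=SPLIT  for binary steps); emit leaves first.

[0,1] PP  lex  "on"
[1,2] S  lex  "quickly"
[2,3] (PP/(S/PP))\S  lex  "slowly"
[1,3] PP/(S/PP)  <  k=2
[3,4] (S/PP)/N  lex  "no"
[4,5] S  lex  "liked"
[5,6] (N/PP)\S  lex  "ate"
[4,6] N/PP  <  k=5
[6,7] PP  lex  "some"
[4,7] N  >  k=6
[3,7] S/PP  >  k=4
[1,7] PP  >  k=3
[7,8] (S\PP)\PP  lex  "found"
[1,8] S\PP  <  k=7
[0,8] S  <  k=1

[0,8] S   <
  [0,1] "on" : PP
  [1,8] S\PP   <
    [1,7] PP   >
      [1,3] PP/(S/PP)   <
        [1,2] "quickly" : S
        [2,3] "slowly" : (PP/(S/PP))\S
      [3,7] S/PP   >
        [3,4] "no" : (S/PP)/N
        [4,7] N   >
          [4,6] N/PP   <
            [4,5] "liked" : S
            [5,6] "ate" : (N/PP)\S
          [6,7] "some" : PP
    [7,8] "found" : (S\PP)\PP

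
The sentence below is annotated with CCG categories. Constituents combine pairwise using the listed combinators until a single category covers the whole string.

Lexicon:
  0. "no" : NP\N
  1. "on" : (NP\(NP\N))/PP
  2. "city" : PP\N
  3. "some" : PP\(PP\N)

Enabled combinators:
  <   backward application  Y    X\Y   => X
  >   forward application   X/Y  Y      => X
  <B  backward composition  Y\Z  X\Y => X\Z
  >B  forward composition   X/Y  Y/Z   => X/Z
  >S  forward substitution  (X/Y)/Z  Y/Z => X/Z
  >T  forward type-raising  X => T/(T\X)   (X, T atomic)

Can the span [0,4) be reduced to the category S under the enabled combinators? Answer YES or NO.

NO

NP\N (NP\(NP\N))/PP PP\N PP\(PP\N)
CKY chart[0,4] = {N/(N\NP), NP, NP/(NP\NP), PP/(PP\NP), S/(S\NP)}; S ∉ chart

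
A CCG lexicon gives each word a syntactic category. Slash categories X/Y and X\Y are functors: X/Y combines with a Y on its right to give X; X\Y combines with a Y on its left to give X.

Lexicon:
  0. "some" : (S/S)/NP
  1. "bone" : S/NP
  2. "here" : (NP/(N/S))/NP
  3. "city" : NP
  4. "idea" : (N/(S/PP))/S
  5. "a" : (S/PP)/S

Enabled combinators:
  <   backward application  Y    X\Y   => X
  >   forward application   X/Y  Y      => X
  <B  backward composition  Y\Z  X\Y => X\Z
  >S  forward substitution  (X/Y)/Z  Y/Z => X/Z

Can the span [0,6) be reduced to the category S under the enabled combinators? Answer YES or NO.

[0,6] S   >
  [0,2] S/NP   >S
    [0,1] "some" : (S/S)/NP
    [1,2] "bone" : S/NP
  [2,6] NP   >
    [2,4] NP/(N/S)   >
      [2,3] "here" : (NP/(N/S))/NP
      [3,4] "city" : NP
    [4,6] N/S   >S
      [4,5] "idea" : (N/(S/PP))/S
      [5,6] "a" : (S/PP)/S

YES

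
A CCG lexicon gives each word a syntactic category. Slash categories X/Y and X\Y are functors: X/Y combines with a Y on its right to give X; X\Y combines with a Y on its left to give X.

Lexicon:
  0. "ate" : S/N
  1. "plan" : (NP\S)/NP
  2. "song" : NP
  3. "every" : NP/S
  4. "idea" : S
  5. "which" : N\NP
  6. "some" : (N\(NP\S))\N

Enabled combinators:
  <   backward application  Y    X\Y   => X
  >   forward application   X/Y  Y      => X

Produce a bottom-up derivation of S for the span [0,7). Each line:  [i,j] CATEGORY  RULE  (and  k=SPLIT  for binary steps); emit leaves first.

[0,7] S   >
  [0,1] "ate" : S/N
  [1,7] N   <
    [1,3] NP\S   >
      [1,2] "plan" : (NP\S)/NP
      [2,3] "song" : NP
    [3,7] N\(NP\S)   <
      [3,6] N   <
        [3,5] NP   >
          [3,4] "every" : NP/S
          [4,5] "idea" : S
        [5,6] "which" : N\NP
      [6,7] "some" : (N\(NP\S))\N

[0,1] S/N  lex  "ate"
[1,2] (NP\S)/NP  lex  "plan"
[2,3] NP  lex  "song"
[1,3] NP\S  >  k=2
[3,4] NP/S  lex  "every"
[4,5] S  lex  "idea"
[3,5] NP  >  k=4
[5,6] N\NP  lex  "which"
[3,6] N  <  k=5
[6,7] (N\(NP\S))\N  lex  "some"
[3,7] N\(NP\S)  <  k=6
[1,7] N  <  k=3
[0,7] S  >  k=1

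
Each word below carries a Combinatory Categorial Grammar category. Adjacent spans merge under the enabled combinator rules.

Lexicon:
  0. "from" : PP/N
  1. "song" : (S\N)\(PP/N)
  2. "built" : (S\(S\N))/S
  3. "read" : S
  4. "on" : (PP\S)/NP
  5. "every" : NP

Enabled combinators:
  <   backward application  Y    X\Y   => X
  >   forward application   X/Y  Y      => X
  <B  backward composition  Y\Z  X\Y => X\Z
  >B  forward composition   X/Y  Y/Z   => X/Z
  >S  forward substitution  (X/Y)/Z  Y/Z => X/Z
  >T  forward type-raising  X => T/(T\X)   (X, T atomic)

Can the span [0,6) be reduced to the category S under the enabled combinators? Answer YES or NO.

PP/N (S\N)\(PP/N) (S\(S\N))/S S (PP\S)/NP NP
CKY chart[0,6] = {N/(N\PP), NP/(NP\PP), PP, PP/(NP\NP), PP/(PP\PP), S/(S\PP)}; S ∉ chart

NO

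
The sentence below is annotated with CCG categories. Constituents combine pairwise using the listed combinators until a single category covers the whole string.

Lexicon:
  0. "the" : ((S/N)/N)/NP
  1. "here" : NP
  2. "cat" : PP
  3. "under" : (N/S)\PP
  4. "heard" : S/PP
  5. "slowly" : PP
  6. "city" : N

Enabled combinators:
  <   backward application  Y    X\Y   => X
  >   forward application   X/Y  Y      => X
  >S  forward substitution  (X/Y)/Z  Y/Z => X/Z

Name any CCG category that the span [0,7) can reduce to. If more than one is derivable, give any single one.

S

[0,7] S   >
  [0,6] S/N   >
    [0,2] (S/N)/N   >
      [0,1] "the" : ((S/N)/N)/NP
      [1,2] "here" : NP
    [2,6] N   >
      [2,4] N/S   <
        [2,3] "cat" : PP
        [3,4] "under" : (N/S)\PP
      [4,6] S   >
        [4,5] "heard" : S/PP
        [5,6] "slowly" : PP
  [6,7] "city" : N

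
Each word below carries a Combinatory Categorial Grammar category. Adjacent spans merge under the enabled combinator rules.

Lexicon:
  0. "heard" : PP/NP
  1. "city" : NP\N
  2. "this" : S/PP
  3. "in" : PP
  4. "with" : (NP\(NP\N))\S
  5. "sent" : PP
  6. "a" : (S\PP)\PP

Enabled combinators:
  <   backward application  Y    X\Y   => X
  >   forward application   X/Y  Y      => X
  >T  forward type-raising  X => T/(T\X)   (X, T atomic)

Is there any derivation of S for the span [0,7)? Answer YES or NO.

YES

[0,7] S   <
  [0,5] PP   >
    [0,1] "heard" : PP/NP
    [1,5] NP   <
      [1,2] "city" : NP\N
      [2,5] NP\(NP\N)   <
        [2,4] S   >
          [2,3] "this" : S/PP
          [3,4] "in" : PP
        [4,5] "with" : (NP\(NP\N))\S
  [5,7] S\PP   <
    [5,6] "sent" : PP
    [6,7] "a" : (S\PP)\PP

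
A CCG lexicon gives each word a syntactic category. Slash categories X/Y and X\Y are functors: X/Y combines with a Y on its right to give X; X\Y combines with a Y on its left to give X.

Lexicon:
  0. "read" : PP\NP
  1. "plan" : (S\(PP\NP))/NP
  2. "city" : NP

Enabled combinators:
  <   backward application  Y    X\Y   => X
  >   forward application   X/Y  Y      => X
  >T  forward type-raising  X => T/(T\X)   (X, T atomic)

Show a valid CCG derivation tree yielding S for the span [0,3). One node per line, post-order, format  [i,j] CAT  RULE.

[0,3] S   <
  [0,1] "read" : PP\NP
  [1,3] S\(PP\NP)   >
    [1,2] "plan" : (S\(PP\NP))/NP
    [2,3] "city" : NP

[0,1] PP\NP  lex  "read"
[1,2] (S\(PP\NP))/NP  lex  "plan"
[2,3] NP  lex  "city"
[1,3] S\(PP\NP)  >  k=2
[0,3] S  <  k=1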